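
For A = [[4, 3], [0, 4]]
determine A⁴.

[[256, 768], [0, 256]]

A² = [[16, 24], [0, 16]]
A³ = [[64, 144], [0, 64]]
A⁴ = [[256, 768], [0, 256]]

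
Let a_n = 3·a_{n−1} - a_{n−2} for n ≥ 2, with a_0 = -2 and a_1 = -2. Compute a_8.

With companion matrix Q = [[3, -1], [1, 0]], [a_n, a_{n−1}]ᵀ = Q·[a_{n−1}, a_{n−2}]ᵀ, so [a_8, a_7]ᵀ = Q⁷·[a_1, a_0]ᵀ.
Q⁷ = [[987, -377], [377, -144]], giving [a_8, a_7]ᵀ = [[-1220], [-466]].

-1220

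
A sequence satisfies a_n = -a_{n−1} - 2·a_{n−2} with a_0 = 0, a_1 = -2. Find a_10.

With companion matrix B = [[-1, -2], [1, 0]], [a_n, a_{n−1}]ᵀ = B·[a_{n−1}, a_{n−2}]ᵀ, so [a_10, a_9]ᵀ = B⁹·[a_1, a_0]ᵀ.
B⁹ = [[11, 34], [-17, -6]], giving [a_10, a_9]ᵀ = [[-22], [34]].

-22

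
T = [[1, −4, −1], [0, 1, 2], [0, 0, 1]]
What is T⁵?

[[1, −20, −85], [0, 1, 10], [0, 0, 1]]

T = I + N where N = [[0, −4, −1], [0, 0, 2], [0, 0, 0]] is strictly upper-triangular, so N³ = 0.
(I + N)⁵ = I + 5·N + 10·N² = [[1, −20, −85], [0, 1, 10], [0, 0, 1]].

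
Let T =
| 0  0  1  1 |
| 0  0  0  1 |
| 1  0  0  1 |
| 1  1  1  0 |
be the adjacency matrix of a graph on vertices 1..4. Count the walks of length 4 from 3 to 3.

7

The number of length-4 walks from vertex 3 to vertex 3 is entry (3,3) of T⁴, where T is the adjacency matrix.
T² = [[2, 1, 1, 1], [1, 1, 1, 0], [1, 1, 2, 1], [1, 0, 1, 3]]
T³ = [[2, 1, 3, 4], [1, 0, 1, 3], [3, 1, 2, 4], [4, 3, 4, 2]]
T⁴ = [[7, 4, 6, 6], [4, 3, 4, 2], [6, 4, 7, 6], [6, 2, 6, 11]]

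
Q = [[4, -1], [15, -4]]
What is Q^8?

Q² = I (check: tr Q = 0 and det Q = -1), so Q^8 = I since 8 is even.

[[1, 0], [0, 1]]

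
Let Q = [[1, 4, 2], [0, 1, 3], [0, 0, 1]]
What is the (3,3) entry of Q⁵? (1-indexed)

Q = I + N where N = [[0, 4, 2], [0, 0, 3], [0, 0, 0]] is strictly upper-triangular, so N³ = 0.
(I + N)⁵ = I + 5·N + 10·N² = [[1, 20, 130], [0, 1, 15], [0, 0, 1]].

1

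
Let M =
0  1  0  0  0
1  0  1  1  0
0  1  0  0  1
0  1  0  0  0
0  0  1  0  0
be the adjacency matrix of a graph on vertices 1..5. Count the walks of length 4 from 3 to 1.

The number of length-4 walks from vertex 3 to vertex 1 is entry (3,1) of M⁴, where M is the adjacency matrix.
M² = [[1, 0, 1, 1, 0], [0, 3, 0, 0, 1], [1, 0, 2, 1, 0], [1, 0, 1, 1, 0], [0, 1, 0, 0, 1]]
M³ = [[0, 3, 0, 0, 1], [3, 0, 4, 3, 0], [0, 4, 0, 0, 2], [0, 3, 0, 0, 1], [1, 0, 2, 1, 0]]
M⁴ = [[3, 0, 4, 3, 0], [0, 10, 0, 0, 4], [4, 0, 6, 4, 0], [3, 0, 4, 3, 0], [0, 4, 0, 0, 2]]

4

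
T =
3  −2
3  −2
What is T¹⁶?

[[3, −2], [3, −2]]

T² = T (a projection; rank 1, trace 1), so T¹⁶ = T.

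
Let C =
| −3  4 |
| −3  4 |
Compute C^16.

[[−3, 4], [−3, 4]]

C² = C (a projection; rank 1, trace 1), so C^16 = C.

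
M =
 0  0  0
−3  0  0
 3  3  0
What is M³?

M is strictly triangular, hence nilpotent: M³ = 0, so M³ = 0.

[[0, 0, 0], [0, 0, 0], [0, 0, 0]]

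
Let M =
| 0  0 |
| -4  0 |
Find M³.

M is strictly triangular, hence nilpotent: M² = 0, so M³ = 0.

[[0, 0], [0, 0]]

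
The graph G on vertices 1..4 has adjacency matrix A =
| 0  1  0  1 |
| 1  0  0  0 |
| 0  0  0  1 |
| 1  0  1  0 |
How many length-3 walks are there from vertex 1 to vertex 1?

0

The number of length-3 walks from vertex 1 to vertex 1 is entry (1,1) of A^3, where A is the adjacency matrix.
A^2 = [[2, 0, 1, 0], [0, 1, 0, 1], [1, 0, 1, 0], [0, 1, 0, 2]]
A^3 = [[0, 2, 0, 3], [2, 0, 1, 0], [0, 1, 0, 2], [3, 0, 2, 0]]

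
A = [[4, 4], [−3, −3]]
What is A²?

[[4, 4], [−3, −3]]

A² = A (a projection; rank 1, trace 1), so A² = A.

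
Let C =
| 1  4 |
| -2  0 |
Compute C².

[[-7, 4], [-2, -8]]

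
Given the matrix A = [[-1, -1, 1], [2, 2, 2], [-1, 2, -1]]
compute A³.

A² = [[-2, 1, -4], [0, 6, 4], [6, 3, 4]]
A³ = [[8, -4, 4], [8, 20, 8], [-4, 8, 8]]

[[8, -4, 4], [8, 20, 8], [-4, 8, 8]]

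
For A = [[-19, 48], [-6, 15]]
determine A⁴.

[[721, -1920], [240, -639]]

tr A = -4 and det A = 3, so the characteristic polynomial is λ² − (-4)λ + (3) with roots -3 and -1.
Eigenvectors give P = [[3, -8], [1, -3]] with P⁻¹ = [[3, -8], [1, -3]], and A = P·diag(-3, -1)·P⁻¹.
Then A⁴ = P·diag(81, 1)·P⁻¹ = [[243, -8], [81, -3]] · [[3, -8], [1, -3]] = [[721, -1920], [240, -639]].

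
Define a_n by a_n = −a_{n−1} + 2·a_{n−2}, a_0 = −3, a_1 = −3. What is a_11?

With companion matrix T = [[−1, 2], [1, 0]], [a_n, a_{n−1}]ᵀ = T·[a_{n−1}, a_{n−2}]ᵀ, so [a_11, a_10]ᵀ = T¹⁰·[a_1, a_0]ᵀ.
T¹⁰ = [[683, −682], [−341, 342]], giving [a_11, a_10]ᵀ = [[−3], [−3]].

−3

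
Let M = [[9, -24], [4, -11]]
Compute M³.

[[57, -168], [28, -83]]

tr M = -2 and det M = -3, so the characteristic polynomial is λ² − (-2)λ + (-3) with roots 1 and -3.
Eigenvectors give P = [[3, -2], [1, -1]] with P⁻¹ = [[1, -2], [1, -3]], and M = P·diag(1, -3)·P⁻¹.
Then M³ = P·diag(1, -27)·P⁻¹ = [[3, 54], [1, 27]] · [[1, -2], [1, -3]] = [[57, -168], [28, -83]].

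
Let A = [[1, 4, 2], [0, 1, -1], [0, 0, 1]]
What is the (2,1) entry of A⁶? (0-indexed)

0

A = I + N where N = [[0, 4, 2], [0, 0, -1], [0, 0, 0]] is strictly upper-triangular, so N³ = 0.
(I + N)⁶ = I + 6·N + 15·N² = [[1, 24, -48], [0, 1, -6], [0, 0, 1]].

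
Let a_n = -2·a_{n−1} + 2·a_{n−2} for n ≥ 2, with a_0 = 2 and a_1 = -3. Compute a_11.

-81568

With companion matrix T = [[-2, 2], [1, 0]], [a_n, a_{n−1}]ᵀ = T·[a_{n−1}, a_{n−2}]ᵀ, so [a_11, a_10]ᵀ = T^10·[a_1, a_0]ᵀ.
T^10 = [[18272, -13376], [-6688, 4896]], giving [a_11, a_10]ᵀ = [[-81568], [29856]].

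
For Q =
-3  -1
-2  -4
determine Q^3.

Q^2 = [[11, 7], [14, 18]]
Q^3 = [[-47, -39], [-78, -86]]

[[-47, -39], [-78, -86]]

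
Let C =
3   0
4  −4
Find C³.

C² = [[9, 0], [−4, 16]]
C³ = [[27, 0], [52, −64]]

[[27, 0], [52, −64]]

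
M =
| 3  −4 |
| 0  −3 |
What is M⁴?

[[81, 0], [0, 81]]

M² = [[9, 0], [0, 9]]
M³ = [[27, −36], [0, −27]]
M⁴ = [[81, 0], [0, 81]]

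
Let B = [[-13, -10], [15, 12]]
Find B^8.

tr B = -1 and det B = -6, so the characteristic polynomial is λ² − (-1)λ + (-6) with roots -3 and 2.
Eigenvectors give P = [[-1, 2], [1, -3]] with P⁻¹ = [[-3, -2], [-1, -1]], and B = P·diag(-3, 2)·P⁻¹.
Then B^8 = P·diag(6561, 256)·P⁻¹ = [[-6561, 512], [6561, -768]] · [[-3, -2], [-1, -1]] = [[19171, 12610], [-18915, -12354]].

[[19171, 12610], [-18915, -12354]]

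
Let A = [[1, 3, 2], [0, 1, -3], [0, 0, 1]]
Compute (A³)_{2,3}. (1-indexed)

A = I + N where N = [[0, 3, 2], [0, 0, -3], [0, 0, 0]] is strictly upper-triangular, so N³ = 0.
(I + N)³ = I + 3·N + 3·N² = [[1, 9, -21], [0, 1, -9], [0, 0, 1]].

-9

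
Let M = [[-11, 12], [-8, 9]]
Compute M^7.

[[-6563, 6564], [-4376, 4377]]

tr M = -2 and det M = -3, so the characteristic polynomial is λ² − (-2)λ + (-3) with roots 1 and -3.
Eigenvectors give P = [[-1, -3], [-1, -2]] with P⁻¹ = [[2, -3], [-1, 1]], and M = P·diag(1, -3)·P⁻¹.
Then M^7 = P·diag(1, -2187)·P⁻¹ = [[-1, 6561], [-1, 4374]] · [[2, -3], [-1, 1]] = [[-6563, 6564], [-4376, 4377]].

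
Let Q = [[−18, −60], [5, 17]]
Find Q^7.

[[−9132, −27780], [2315, 7073]]

tr Q = −1 and det Q = −6, so the characteristic polynomial is λ² − (−1)λ + (−6) with roots 2 and −3.
Eigenvectors give P = [[−3, 4], [1, −1]] with P⁻¹ = [[1, 4], [1, 3]], and Q = P·diag(2, −3)·P⁻¹.
Then Q^7 = P·diag(128, −2187)·P⁻¹ = [[−384, −8748], [128, 2187]] · [[1, 4], [1, 3]] = [[−9132, −27780], [2315, 7073]].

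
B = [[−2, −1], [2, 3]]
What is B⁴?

[[2, −9], [18, 47]]

B² = [[2, −1], [2, 7]]
B³ = [[−6, −5], [10, 19]]
B⁴ = [[2, −9], [18, 47]]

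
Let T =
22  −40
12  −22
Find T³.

[[88, −160], [48, −88]]

tr T = 0 and det T = −4, so the characteristic polynomial is λ² − (0)λ + (−4) with roots 2 and −2.
Eigenvectors give P = [[−2, −5], [−1, −3]] with P⁻¹ = [[−3, 5], [1, −2]], and T = P·diag(2, −2)·P⁻¹.
Then T³ = P·diag(8, −8)·P⁻¹ = [[−16, 40], [−8, 24]] · [[−3, 5], [1, −2]] = [[88, −160], [48, −88]].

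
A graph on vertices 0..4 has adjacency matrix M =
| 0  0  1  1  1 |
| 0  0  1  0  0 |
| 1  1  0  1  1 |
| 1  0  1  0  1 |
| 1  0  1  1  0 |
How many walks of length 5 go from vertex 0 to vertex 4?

65

The number of length-5 walks from vertex 0 to vertex 4 is entry (0,4) of M^5, where M is the adjacency matrix.
M^2 = [[3, 1, 2, 2, 2], [1, 1, 0, 1, 1], [2, 0, 4, 2, 2], [2, 1, 2, 3, 2], [2, 1, 2, 2, 3]]
M^3 = [[6, 2, 8, 7, 7], [2, 0, 4, 2, 2], [8, 4, 6, 8, 8], [7, 2, 8, 6, 7], [7, 2, 8, 7, 6]]
M^4 = [[22, 8, 22, 21, 21], [8, 4, 6, 8, 8], [22, 6, 28, 22, 22], [21, 8, 22, 22, 21], [21, 8, 22, 21, 22]]
M^5 = [[64, 22, 72, 65, 65], [22, 6, 28, 22, 22], [72, 28, 72, 72, 72], [65, 22, 72, 64, 65], [65, 22, 72, 65, 64]]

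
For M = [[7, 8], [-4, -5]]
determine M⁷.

tr M = 2 and det M = -3, so the characteristic polynomial is λ² − (2)λ + (-3) with roots 3 and -1.
Eigenvectors give P = [[2, -1], [-1, 1]] with P⁻¹ = [[1, 1], [1, 2]], and M = P·diag(3, -1)·P⁻¹.
Then M⁷ = P·diag(2187, -1)·P⁻¹ = [[4374, 1], [-2187, -1]] · [[1, 1], [1, 2]] = [[4375, 4376], [-2188, -2189]].

[[4375, 4376], [-2188, -2189]]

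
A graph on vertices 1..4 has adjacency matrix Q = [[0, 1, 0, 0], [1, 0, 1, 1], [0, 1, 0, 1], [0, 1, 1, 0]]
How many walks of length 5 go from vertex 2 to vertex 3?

The number of length-5 walks from vertex 2 to vertex 3 is entry (2,3) of Q⁵, where Q is the adjacency matrix.
Q² = [[1, 0, 1, 1], [0, 3, 1, 1], [1, 1, 2, 1], [1, 1, 1, 2]]
Q³ = [[0, 3, 1, 1], [3, 2, 4, 4], [1, 4, 2, 3], [1, 4, 3, 2]]
Q⁴ = [[3, 2, 4, 4], [2, 11, 6, 6], [4, 6, 7, 6], [4, 6, 6, 7]]
Q⁵ = [[2, 11, 6, 6], [11, 14, 17, 17], [6, 17, 12, 13], [6, 17, 13, 12]]

17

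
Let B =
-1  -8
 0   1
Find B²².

[[1, 0], [0, 1]]

B² = I (check: tr B = 0 and det B = -1), so B²² = I since 22 is even.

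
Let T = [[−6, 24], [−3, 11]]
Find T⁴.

tr T = 5 and det T = 6, so the characteristic polynomial is λ² − (5)λ + (6) with roots 2 and 3.
Eigenvectors give P = [[3, −8], [1, −3]] with P⁻¹ = [[3, −8], [1, −3]], and T = P·diag(2, 3)·P⁻¹.
Then T⁴ = P·diag(16, 81)·P⁻¹ = [[48, −648], [16, −243]] · [[3, −8], [1, −3]] = [[−504, 1560], [−195, 601]].

[[−504, 1560], [−195, 601]]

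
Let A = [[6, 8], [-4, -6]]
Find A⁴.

tr A = 0 and det A = -4, so the characteristic polynomial is λ² − (0)λ + (-4) with roots -2 and 2.
Eigenvectors give P = [[-1, 2], [1, -1]] with P⁻¹ = [[1, 2], [1, 1]], and A = P·diag(-2, 2)·P⁻¹.
Then A⁴ = P·diag(16, 16)·P⁻¹ = [[-16, 32], [16, -16]] · [[1, 2], [1, 1]] = [[16, 0], [0, 16]].

[[16, 0], [0, 16]]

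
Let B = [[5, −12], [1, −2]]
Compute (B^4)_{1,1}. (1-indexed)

tr B = 3 and det B = 2, so the characteristic polynomial is λ² − (3)λ + (2) with roots 1 and 2.
Eigenvectors give P = [[3, 4], [1, 1]] with P⁻¹ = [[−1, 4], [1, −3]], and B = P·diag(1, 2)·P⁻¹.
Then B^4 = P·diag(1, 16)·P⁻¹ = [[3, 64], [1, 16]] · [[−1, 4], [1, −3]] = [[61, −180], [15, −44]].

61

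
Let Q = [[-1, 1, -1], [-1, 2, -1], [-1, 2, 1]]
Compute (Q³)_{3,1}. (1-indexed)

-3

Q² = [[1, -1, -1], [0, 1, -2], [-2, 5, 0]]
Q³ = [[1, -3, -1], [1, -2, -3], [-3, 8, -3]]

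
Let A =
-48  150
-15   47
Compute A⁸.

[[63306, -189150], [18915, -56489]]

tr A = -1 and det A = -6, so the characteristic polynomial is λ² − (-1)λ + (-6) with roots -3 and 2.
Eigenvectors give P = [[10, 3], [3, 1]] with P⁻¹ = [[1, -3], [-3, 10]], and A = P·diag(-3, 2)·P⁻¹.
Then A⁸ = P·diag(6561, 256)·P⁻¹ = [[65610, 768], [19683, 256]] · [[1, -3], [-3, 10]] = [[63306, -189150], [18915, -56489]].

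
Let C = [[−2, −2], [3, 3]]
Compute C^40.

[[−2, −2], [3, 3]]

C² = C (a projection; rank 1, trace 1), so C^40 = C.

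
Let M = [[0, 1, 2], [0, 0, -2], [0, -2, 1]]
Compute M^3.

M^2 = [[0, -4, 0], [0, 4, -2], [0, -2, 5]]
M^3 = [[0, 0, 8], [0, 4, -10], [0, -10, 9]]

[[0, 0, 8], [0, 4, -10], [0, -10, 9]]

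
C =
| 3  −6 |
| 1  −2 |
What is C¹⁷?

[[3, −6], [1, −2]]

C² = C (a projection; rank 1, trace 1), so C¹⁷ = C.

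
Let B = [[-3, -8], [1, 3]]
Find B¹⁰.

[[1, 0], [0, 1]]

B² = I (check: tr B = 0 and det B = -1), so B¹⁰ = I since 10 is even.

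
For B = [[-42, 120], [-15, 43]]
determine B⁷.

tr B = 1 and det B = -6, so the characteristic polynomial is λ² − (1)λ + (-6) with roots 3 and -2.
Eigenvectors give P = [[-8, 3], [-3, 1]] with P⁻¹ = [[1, -3], [3, -8]], and B = P·diag(3, -2)·P⁻¹.
Then B⁷ = P·diag(2187, -128)·P⁻¹ = [[-17496, -384], [-6561, -128]] · [[1, -3], [3, -8]] = [[-18648, 55560], [-6945, 20707]].

[[-18648, 55560], [-6945, 20707]]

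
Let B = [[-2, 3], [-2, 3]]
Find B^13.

B² = B (a projection; rank 1, trace 1), so B^13 = B.

[[-2, 3], [-2, 3]]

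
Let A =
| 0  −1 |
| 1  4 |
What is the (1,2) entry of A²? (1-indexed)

−4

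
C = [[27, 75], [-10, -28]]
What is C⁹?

tr C = -1 and det C = -6, so the characteristic polynomial is λ² − (-1)λ + (-6) with roots 2 and -3.
Eigenvectors give P = [[-3, -5], [1, 2]] with P⁻¹ = [[-2, -5], [1, 3]], and C = P·diag(2, -3)·P⁻¹.
Then C⁹ = P·diag(512, -19683)·P⁻¹ = [[-1536, 98415], [512, -39366]] · [[-2, -5], [1, 3]] = [[101487, 302925], [-40390, -120658]].

[[101487, 302925], [-40390, -120658]]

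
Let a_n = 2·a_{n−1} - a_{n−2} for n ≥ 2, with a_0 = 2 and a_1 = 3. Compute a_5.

7

With companion matrix B = [[2, -1], [1, 0]], [a_n, a_{n−1}]ᵀ = B·[a_{n−1}, a_{n−2}]ᵀ, so [a_5, a_4]ᵀ = B⁴·[a_1, a_0]ᵀ.
B⁴ = [[5, -4], [4, -3]], giving [a_5, a_4]ᵀ = [[7], [6]].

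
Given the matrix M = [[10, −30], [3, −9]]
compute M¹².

[[10, −30], [3, −9]]

M² = M (a projection; rank 1, trace 1), so M¹² = M.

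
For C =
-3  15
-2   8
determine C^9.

tr C = 5 and det C = 6, so the characteristic polynomial is λ² − (5)λ + (6) with roots 2 and 3.
Eigenvectors give P = [[-3, -5], [-1, -2]] with P⁻¹ = [[-2, 5], [1, -3]], and C = P·diag(2, 3)·P⁻¹.
Then C^9 = P·diag(512, 19683)·P⁻¹ = [[-1536, -98415], [-512, -39366]] · [[-2, 5], [1, -3]] = [[-95343, 287565], [-38342, 115538]].

[[-95343, 287565], [-38342, 115538]]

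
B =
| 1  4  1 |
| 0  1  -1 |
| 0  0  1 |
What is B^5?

B = I + N where N = [[0, 4, 1], [0, 0, -1], [0, 0, 0]] is strictly upper-triangular, so N^3 = 0.
(I + N)^5 = I + 5·N + 10·N^2 = [[1, 20, -35], [0, 1, -5], [0, 0, 1]].

[[1, 20, -35], [0, 1, -5], [0, 0, 1]]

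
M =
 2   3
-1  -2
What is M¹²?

[[1, 0], [0, 1]]

M² = I (check: tr M = 0 and det M = -1), so M¹² = I since 12 is even.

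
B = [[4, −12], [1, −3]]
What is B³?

B² = B (a projection; rank 1, trace 1), so B³ = B.

[[4, −12], [1, −3]]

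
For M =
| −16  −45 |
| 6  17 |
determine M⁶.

tr M = 1 and det M = −2, so the characteristic polynomial is λ² − (1)λ + (−2) with roots −1 and 2.
Eigenvectors give P = [[−3, −5], [1, 2]] with P⁻¹ = [[−2, −5], [1, 3]], and M = P·diag(−1, 2)·P⁻¹.
Then M⁶ = P·diag(1, 64)·P⁻¹ = [[−3, −320], [1, 128]] · [[−2, −5], [1, 3]] = [[−314, −945], [126, 379]].

[[−314, −945], [126, 379]]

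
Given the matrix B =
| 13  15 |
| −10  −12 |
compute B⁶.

[[2059, 1995], [−1330, −1266]]

tr B = 1 and det B = −6, so the characteristic polynomial is λ² − (1)λ + (−6) with roots 3 and −2.
Eigenvectors give P = [[3, −1], [−2, 1]] with P⁻¹ = [[1, 1], [2, 3]], and B = P·diag(3, −2)·P⁻¹.
Then B⁶ = P·diag(729, 64)·P⁻¹ = [[2187, −64], [−1458, 64]] · [[1, 1], [2, 3]] = [[2059, 1995], [−1330, −1266]].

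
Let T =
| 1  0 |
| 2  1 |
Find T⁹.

[[1, 0], [18, 1]]

T = I + N where N = [[0, 0], [2, 0]] is strictly lower-triangular, so N² = 0.
(I + N)⁹ = I + 9·N = [[1, 0], [18, 1]].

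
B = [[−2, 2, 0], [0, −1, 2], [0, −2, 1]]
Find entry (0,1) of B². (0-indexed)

−6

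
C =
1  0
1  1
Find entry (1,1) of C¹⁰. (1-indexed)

1

C = I + N where N = [[0, 0], [1, 0]] is strictly lower-triangular, so N² = 0.
(I + N)¹⁰ = I + 10·N = [[1, 0], [10, 1]].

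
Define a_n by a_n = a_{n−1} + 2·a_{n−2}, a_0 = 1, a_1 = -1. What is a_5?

With companion matrix Q = [[1, 2], [1, 0]], [a_n, a_{n−1}]ᵀ = Q·[a_{n−1}, a_{n−2}]ᵀ, so [a_5, a_4]ᵀ = Q^4·[a_1, a_0]ᵀ.
Q^4 = [[11, 10], [5, 6]], giving [a_5, a_4]ᵀ = [[-1], [1]].

-1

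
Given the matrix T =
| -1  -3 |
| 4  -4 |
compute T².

[[-11, 15], [-20, 4]]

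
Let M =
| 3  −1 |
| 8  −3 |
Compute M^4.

M² = I (check: tr M = 0 and det M = −1), so M^4 = I since 4 is even.

[[1, 0], [0, 1]]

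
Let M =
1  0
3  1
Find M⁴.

[[1, 0], [12, 1]]

M = I + N where N = [[0, 0], [3, 0]] is strictly lower-triangular, so N² = 0.
(I + N)⁴ = I + 4·N = [[1, 0], [12, 1]].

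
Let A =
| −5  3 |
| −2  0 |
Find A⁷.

tr A = −5 and det A = 6, so the characteristic polynomial is λ² − (−5)λ + (6) with roots −2 and −3.
Eigenvectors give P = [[1, 3], [1, 2]] with P⁻¹ = [[−2, 3], [1, −1]], and A = P·diag(−2, −3)·P⁻¹.
Then A⁷ = P·diag(−128, −2187)·P⁻¹ = [[−128, −6561], [−128, −4374]] · [[−2, 3], [1, −1]] = [[−6305, 6177], [−4118, 3990]].

[[−6305, 6177], [−4118, 3990]]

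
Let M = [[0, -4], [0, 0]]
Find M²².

M is strictly triangular, hence nilpotent: M² = 0, so M²² = 0.

[[0, 0], [0, 0]]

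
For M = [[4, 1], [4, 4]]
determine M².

[[20, 8], [32, 20]]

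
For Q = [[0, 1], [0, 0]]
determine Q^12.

Q is strictly triangular, hence nilpotent: Q^2 = 0, so Q^12 = 0.

[[0, 0], [0, 0]]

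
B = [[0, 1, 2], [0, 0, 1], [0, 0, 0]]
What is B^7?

[[0, 0, 0], [0, 0, 0], [0, 0, 0]]

B is strictly triangular, hence nilpotent: B^3 = 0, so B^7 = 0.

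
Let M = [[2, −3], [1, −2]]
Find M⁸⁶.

[[1, 0], [0, 1]]

M² = I (check: tr M = 0 and det M = −1), so M⁸⁶ = I since 86 is even.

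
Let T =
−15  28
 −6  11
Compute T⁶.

[[5097, −10192], [2184, −4367]]

tr T = −4 and det T = 3, so the characteristic polynomial is λ² − (−4)λ + (3) with roots −3 and −1.
Eigenvectors give P = [[7, 2], [3, 1]] with P⁻¹ = [[1, −2], [−3, 7]], and T = P·diag(−3, −1)·P⁻¹.
Then T⁶ = P·diag(729, 1)·P⁻¹ = [[5103, 2], [2187, 1]] · [[1, −2], [−3, 7]] = [[5097, −10192], [2184, −4367]].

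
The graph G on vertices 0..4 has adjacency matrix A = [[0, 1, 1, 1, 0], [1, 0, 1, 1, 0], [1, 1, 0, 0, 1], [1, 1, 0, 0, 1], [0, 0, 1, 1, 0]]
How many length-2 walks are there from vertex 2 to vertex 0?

The number of length-2 walks from vertex 2 to vertex 0 is entry (2,0) of A^2, where A is the adjacency matrix.
A^2 = [[3, 2, 1, 1, 2], [2, 3, 1, 1, 2], [1, 1, 3, 3, 0], [1, 1, 3, 3, 0], [2, 2, 0, 0, 2]]

1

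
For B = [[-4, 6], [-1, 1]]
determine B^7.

tr B = -3 and det B = 2, so the characteristic polynomial is λ² − (-3)λ + (2) with roots -1 and -2.
Eigenvectors give P = [[2, -3], [1, -1]] with P⁻¹ = [[-1, 3], [-1, 2]], and B = P·diag(-1, -2)·P⁻¹.
Then B^7 = P·diag(-1, -128)·P⁻¹ = [[-2, 384], [-1, 128]] · [[-1, 3], [-1, 2]] = [[-382, 762], [-127, 253]].

[[-382, 762], [-127, 253]]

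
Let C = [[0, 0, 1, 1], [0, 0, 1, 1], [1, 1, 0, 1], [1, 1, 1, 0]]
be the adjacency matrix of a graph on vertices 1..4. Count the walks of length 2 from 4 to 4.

The number of length-2 walks from vertex 4 to vertex 4 is entry (4,4) of C^2, where C is the adjacency matrix.
C^2 = [[2, 2, 1, 1], [2, 2, 1, 1], [1, 1, 3, 2], [1, 1, 2, 3]]

3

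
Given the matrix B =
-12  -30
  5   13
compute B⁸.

[[-12354, -37830], [6305, 19171]]

tr B = 1 and det B = -6, so the characteristic polynomial is λ² − (1)λ + (-6) with roots -2 and 3.
Eigenvectors give P = [[3, 2], [-1, -1]] with P⁻¹ = [[1, 2], [-1, -3]], and B = P·diag(-2, 3)·P⁻¹.
Then B⁸ = P·diag(256, 6561)·P⁻¹ = [[768, 13122], [-256, -6561]] · [[1, 2], [-1, -3]] = [[-12354, -37830], [6305, 19171]].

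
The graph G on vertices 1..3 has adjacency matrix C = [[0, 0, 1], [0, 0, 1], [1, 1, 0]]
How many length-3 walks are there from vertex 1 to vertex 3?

The number of length-3 walks from vertex 1 to vertex 3 is entry (1,3) of C^3, where C is the adjacency matrix.
C^2 = [[1, 1, 0], [1, 1, 0], [0, 0, 2]]
C^3 = [[0, 0, 2], [0, 0, 2], [2, 2, 0]]

2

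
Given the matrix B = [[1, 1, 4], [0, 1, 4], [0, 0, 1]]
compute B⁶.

B = I + N where N = [[0, 1, 4], [0, 0, 4], [0, 0, 0]] is strictly upper-triangular, so N³ = 0.
(I + N)⁶ = I + 6·N + 15·N² = [[1, 6, 84], [0, 1, 24], [0, 0, 1]].

[[1, 6, 84], [0, 1, 24], [0, 0, 1]]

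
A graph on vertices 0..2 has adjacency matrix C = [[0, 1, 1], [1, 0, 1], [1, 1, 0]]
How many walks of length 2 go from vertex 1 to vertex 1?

2

The number of length-2 walks from vertex 1 to vertex 1 is entry (1,1) of C², where C is the adjacency matrix.
C² = [[2, 1, 1], [1, 2, 1], [1, 1, 2]]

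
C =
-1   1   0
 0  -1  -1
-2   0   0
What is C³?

[[1, 3, 2], [-4, 1, -1], [-2, 4, 2]]

C² = [[1, -2, -1], [2, 1, 1], [2, -2, 0]]
C³ = [[1, 3, 2], [-4, 1, -1], [-2, 4, 2]]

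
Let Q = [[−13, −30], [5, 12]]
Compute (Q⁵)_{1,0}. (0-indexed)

tr Q = −1 and det Q = −6, so the characteristic polynomial is λ² − (−1)λ + (−6) with roots 2 and −3.
Eigenvectors give P = [[−2, −3], [1, 1]] with P⁻¹ = [[1, 3], [−1, −2]], and Q = P·diag(2, −3)·P⁻¹.
Then Q⁵ = P·diag(32, −243)·P⁻¹ = [[−64, 729], [32, −243]] · [[1, 3], [−1, −2]] = [[−793, −1650], [275, 582]].

275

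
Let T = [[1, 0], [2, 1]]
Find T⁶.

T = I + N where N = [[0, 0], [2, 0]] is strictly lower-triangular, so N² = 0.
(I + N)⁶ = I + 6·N = [[1, 0], [12, 1]].

[[1, 0], [12, 1]]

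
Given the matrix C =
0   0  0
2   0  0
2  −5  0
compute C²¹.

[[0, 0, 0], [0, 0, 0], [0, 0, 0]]

C is strictly triangular, hence nilpotent: C³ = 0, so C²¹ = 0.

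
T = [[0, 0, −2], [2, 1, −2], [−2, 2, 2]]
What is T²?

[[4, −4, −4], [6, −3, −10], [0, 6, 4]]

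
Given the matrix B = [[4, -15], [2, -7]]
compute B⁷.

tr B = -3 and det B = 2, so the characteristic polynomial is λ² − (-3)λ + (2) with roots -1 and -2.
Eigenvectors give P = [[3, -5], [1, -2]] with P⁻¹ = [[2, -5], [1, -3]], and B = P·diag(-1, -2)·P⁻¹.
Then B⁷ = P·diag(-1, -128)·P⁻¹ = [[-3, 640], [-1, 256]] · [[2, -5], [1, -3]] = [[634, -1905], [254, -763]].

[[634, -1905], [254, -763]]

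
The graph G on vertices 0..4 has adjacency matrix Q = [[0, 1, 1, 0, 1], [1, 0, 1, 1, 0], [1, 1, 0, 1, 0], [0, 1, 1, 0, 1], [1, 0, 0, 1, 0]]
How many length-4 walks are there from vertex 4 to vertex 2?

The number of length-4 walks from vertex 4 to vertex 2 is entry (4,2) of Q⁴, where Q is the adjacency matrix.
Q² = [[3, 1, 1, 3, 0], [1, 3, 2, 1, 2], [1, 2, 3, 1, 2], [3, 1, 1, 3, 0], [0, 2, 2, 0, 2]]
Q³ = [[2, 7, 7, 2, 6], [7, 4, 5, 7, 2], [7, 5, 4, 7, 2], [2, 7, 7, 2, 6], [6, 2, 2, 6, 0]]
Q⁴ = [[20, 11, 11, 20, 4], [11, 19, 18, 11, 14], [11, 18, 19, 11, 14], [20, 11, 11, 20, 4], [4, 14, 14, 4, 12]]

14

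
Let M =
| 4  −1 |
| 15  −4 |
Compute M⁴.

M² = I (check: tr M = 0 and det M = −1), so M⁴ = I since 4 is even.

[[1, 0], [0, 1]]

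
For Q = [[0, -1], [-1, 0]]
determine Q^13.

[[0, -1], [-1, 0]]

Q² = I (check: tr Q = 0 and det Q = -1), so Q^13 = Q since 13 is odd.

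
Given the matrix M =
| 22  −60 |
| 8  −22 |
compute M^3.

[[88, −240], [32, −88]]

tr M = 0 and det M = −4, so the characteristic polynomial is λ² − (0)λ + (−4) with roots −2 and 2.
Eigenvectors give P = [[5, −3], [2, −1]] with P⁻¹ = [[−1, 3], [−2, 5]], and M = P·diag(−2, 2)·P⁻¹.
Then M^3 = P·diag(−8, 8)·P⁻¹ = [[−40, −24], [−16, −8]] · [[−1, 3], [−2, 5]] = [[88, −240], [32, −88]].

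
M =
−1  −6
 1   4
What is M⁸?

[[−509, −1530], [255, 766]]

tr M = 3 and det M = 2, so the characteristic polynomial is λ² − (3)λ + (2) with roots 1 and 2.
Eigenvectors give P = [[−3, −2], [1, 1]] with P⁻¹ = [[−1, −2], [1, 3]], and M = P·diag(1, 2)·P⁻¹.
Then M⁸ = P·diag(1, 256)·P⁻¹ = [[−3, −512], [1, 256]] · [[−1, −2], [1, 3]] = [[−509, −1530], [255, 766]].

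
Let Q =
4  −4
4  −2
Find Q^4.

[[−64, 96], [−96, 80]]

Q^2 = [[0, −8], [8, −12]]
Q^3 = [[−32, 16], [−16, −8]]
Q^4 = [[−64, 96], [−96, 80]]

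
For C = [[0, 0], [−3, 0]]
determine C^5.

C is strictly triangular, hence nilpotent: C^2 = 0, so C^5 = 0.

[[0, 0], [0, 0]]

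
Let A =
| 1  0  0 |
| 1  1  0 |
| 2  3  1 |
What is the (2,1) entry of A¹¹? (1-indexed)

A = I + N where N = [[0, 0, 0], [1, 0, 0], [2, 3, 0]] is strictly lower-triangular, so N³ = 0.
(I + N)¹¹ = I + 11·N + 55·N² = [[1, 0, 0], [11, 1, 0], [187, 33, 1]].

11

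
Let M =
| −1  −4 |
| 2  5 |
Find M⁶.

tr M = 4 and det M = 3, so the characteristic polynomial is λ² − (4)λ + (3) with roots 1 and 3.
Eigenvectors give P = [[2, −1], [−1, 1]] with P⁻¹ = [[1, 1], [1, 2]], and M = P·diag(1, 3)·P⁻¹.
Then M⁶ = P·diag(1, 729)·P⁻¹ = [[2, −729], [−1, 729]] · [[1, 1], [1, 2]] = [[−727, −1456], [728, 1457]].

[[−727, −1456], [728, 1457]]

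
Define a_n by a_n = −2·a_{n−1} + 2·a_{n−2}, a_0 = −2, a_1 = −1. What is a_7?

152

With companion matrix M = [[−2, 2], [1, 0]], [a_n, a_{n−1}]ᵀ = M·[a_{n−1}, a_{n−2}]ᵀ, so [a_7, a_6]ᵀ = M^6·[a_1, a_0]ᵀ.
M^6 = [[328, −240], [−120, 88]], giving [a_7, a_6]ᵀ = [[152], [−56]].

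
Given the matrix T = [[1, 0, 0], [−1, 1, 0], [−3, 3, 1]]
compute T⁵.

[[1, 0, 0], [−5, 1, 0], [−45, 15, 1]]

T = I + N where N = [[0, 0, 0], [−1, 0, 0], [−3, 3, 0]] is strictly lower-triangular, so N³ = 0.
(I + N)⁵ = I + 5·N + 10·N² = [[1, 0, 0], [−5, 1, 0], [−45, 15, 1]].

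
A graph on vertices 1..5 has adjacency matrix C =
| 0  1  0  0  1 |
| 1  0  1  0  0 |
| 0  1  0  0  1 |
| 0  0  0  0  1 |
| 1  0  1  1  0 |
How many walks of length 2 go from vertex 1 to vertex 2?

0

The number of length-2 walks from vertex 1 to vertex 2 is entry (1,2) of C², where C is the adjacency matrix.
C² = [[2, 0, 2, 1, 0], [0, 2, 0, 0, 2], [2, 0, 2, 1, 0], [1, 0, 1, 1, 0], [0, 2, 0, 0, 3]]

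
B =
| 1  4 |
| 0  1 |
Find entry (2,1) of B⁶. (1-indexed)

0

B = I + N where N = [[0, 4], [0, 0]] is strictly upper-triangular, so N² = 0.
(I + N)⁶ = I + 6·N = [[1, 24], [0, 1]].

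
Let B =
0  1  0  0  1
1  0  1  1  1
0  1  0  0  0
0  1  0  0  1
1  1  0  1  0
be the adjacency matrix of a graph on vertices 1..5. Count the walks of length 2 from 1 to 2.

1

The number of length-2 walks from vertex 1 to vertex 2 is entry (1,2) of B^2, where B is the adjacency matrix.
B^2 = [[2, 1, 1, 2, 1], [1, 4, 0, 1, 2], [1, 0, 1, 1, 1], [2, 1, 1, 2, 1], [1, 2, 1, 1, 3]]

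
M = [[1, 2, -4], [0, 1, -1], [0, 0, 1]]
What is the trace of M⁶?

M = I + N where N = [[0, 2, -4], [0, 0, -1], [0, 0, 0]] is strictly upper-triangular, so N³ = 0.
(I + N)⁶ = I + 6·N + 15·N² = [[1, 12, -54], [0, 1, -6], [0, 0, 1]].

3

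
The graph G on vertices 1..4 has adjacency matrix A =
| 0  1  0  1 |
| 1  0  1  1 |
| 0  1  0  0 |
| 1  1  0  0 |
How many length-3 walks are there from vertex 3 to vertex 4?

1

The number of length-3 walks from vertex 3 to vertex 4 is entry (3,4) of A^3, where A is the adjacency matrix.
A^2 = [[2, 1, 1, 1], [1, 3, 0, 1], [1, 0, 1, 1], [1, 1, 1, 2]]
A^3 = [[2, 4, 1, 3], [4, 2, 3, 4], [1, 3, 0, 1], [3, 4, 1, 2]]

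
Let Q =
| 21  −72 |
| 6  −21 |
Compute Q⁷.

[[15309, −52488], [4374, −15309]]

tr Q = 0 and det Q = −9, so the characteristic polynomial is λ² − (0)λ + (−9) with roots 3 and −3.
Eigenvectors give P = [[4, 3], [1, 1]] with P⁻¹ = [[1, −3], [−1, 4]], and Q = P·diag(3, −3)·P⁻¹.
Then Q⁷ = P·diag(2187, −2187)·P⁻¹ = [[8748, −6561], [2187, −2187]] · [[1, −3], [−1, 4]] = [[15309, −52488], [4374, −15309]].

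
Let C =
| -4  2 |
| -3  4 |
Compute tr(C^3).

0

C^2 = [[10, 0], [0, 10]]
C^3 = [[-40, 20], [-30, 40]]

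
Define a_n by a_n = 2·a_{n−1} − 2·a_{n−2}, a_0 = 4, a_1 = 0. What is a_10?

With companion matrix Q = [[2, −2], [1, 0]], [a_n, a_{n−1}]ᵀ = Q·[a_{n−1}, a_{n−2}]ᵀ, so [a_10, a_9]ᵀ = Q⁹·[a_1, a_0]ᵀ.
Q⁹ = [[32, −32], [16, 0]], giving [a_10, a_9]ᵀ = [[−128], [0]].

−128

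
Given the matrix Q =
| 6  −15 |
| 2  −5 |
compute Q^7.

[[6, −15], [2, −5]]

Q² = Q (a projection; rank 1, trace 1), so Q^7 = Q.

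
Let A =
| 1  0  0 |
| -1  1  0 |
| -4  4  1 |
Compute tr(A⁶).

A = I + N where N = [[0, 0, 0], [-1, 0, 0], [-4, 4, 0]] is strictly lower-triangular, so N³ = 0.
(I + N)⁶ = I + 6·N + 15·N² = [[1, 0, 0], [-6, 1, 0], [-84, 24, 1]].

3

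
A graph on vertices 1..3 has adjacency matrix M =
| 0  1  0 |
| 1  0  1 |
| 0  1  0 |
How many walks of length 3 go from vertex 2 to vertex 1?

2

The number of length-3 walks from vertex 2 to vertex 1 is entry (2,1) of M³, where M is the adjacency matrix.
M² = [[1, 0, 1], [0, 2, 0], [1, 0, 1]]
M³ = [[0, 2, 0], [2, 0, 2], [0, 2, 0]]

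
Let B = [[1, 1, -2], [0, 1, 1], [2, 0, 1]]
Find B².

[[-3, 2, -3], [2, 1, 2], [4, 2, -3]]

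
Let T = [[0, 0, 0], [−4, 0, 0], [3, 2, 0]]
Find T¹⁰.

[[0, 0, 0], [0, 0, 0], [0, 0, 0]]

T is strictly triangular, hence nilpotent: T³ = 0, so T¹⁰ = 0.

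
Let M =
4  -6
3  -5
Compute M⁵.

tr M = -1 and det M = -2, so the characteristic polynomial is λ² − (-1)λ + (-2) with roots 1 and -2.
Eigenvectors give P = [[-2, 1], [-1, 1]] with P⁻¹ = [[-1, 1], [-1, 2]], and M = P·diag(1, -2)·P⁻¹.
Then M⁵ = P·diag(1, -32)·P⁻¹ = [[-2, -32], [-1, -32]] · [[-1, 1], [-1, 2]] = [[34, -66], [33, -65]].

[[34, -66], [33, -65]]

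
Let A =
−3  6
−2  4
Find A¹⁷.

[[−3, 6], [−2, 4]]

A² = A (a projection; rank 1, trace 1), so A¹⁷ = A.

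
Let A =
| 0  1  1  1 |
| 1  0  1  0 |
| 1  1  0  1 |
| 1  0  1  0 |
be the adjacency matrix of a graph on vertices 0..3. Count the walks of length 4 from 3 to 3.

The number of length-4 walks from vertex 3 to vertex 3 is entry (3,3) of A⁴, where A is the adjacency matrix.
A² = [[3, 1, 2, 1], [1, 2, 1, 2], [2, 1, 3, 1], [1, 2, 1, 2]]
A³ = [[4, 5, 5, 5], [5, 2, 5, 2], [5, 5, 4, 5], [5, 2, 5, 2]]
A⁴ = [[15, 9, 14, 9], [9, 10, 9, 10], [14, 9, 15, 9], [9, 10, 9, 10]]

10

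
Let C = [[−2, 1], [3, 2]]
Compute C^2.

[[7, 0], [0, 7]]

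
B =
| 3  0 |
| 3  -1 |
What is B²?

[[9, 0], [6, 1]]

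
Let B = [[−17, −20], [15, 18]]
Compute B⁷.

[[−7073, −9260], [6945, 9132]]

tr B = 1 and det B = −6, so the characteristic polynomial is λ² − (1)λ + (−6) with roots −2 and 3.
Eigenvectors give P = [[4, −1], [−3, 1]] with P⁻¹ = [[1, 1], [3, 4]], and B = P·diag(−2, 3)·P⁻¹.
Then B⁷ = P·diag(−128, 2187)·P⁻¹ = [[−512, −2187], [384, 2187]] · [[1, 1], [3, 4]] = [[−7073, −9260], [6945, 9132]].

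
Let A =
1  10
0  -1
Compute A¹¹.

A² = I (check: tr A = 0 and det A = -1), so A¹¹ = A since 11 is odd.

[[1, 10], [0, -1]]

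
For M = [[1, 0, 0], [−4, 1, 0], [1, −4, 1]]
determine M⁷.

M = I + N where N = [[0, 0, 0], [−4, 0, 0], [1, −4, 0]] is strictly lower-triangular, so N³ = 0.
(I + N)⁷ = I + 7·N + 21·N² = [[1, 0, 0], [−28, 1, 0], [343, −28, 1]].

[[1, 0, 0], [−28, 1, 0], [343, −28, 1]]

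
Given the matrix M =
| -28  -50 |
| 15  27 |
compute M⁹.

tr M = -1 and det M = -6, so the characteristic polynomial is λ² − (-1)λ + (-6) with roots 2 and -3.
Eigenvectors give P = [[-5, 2], [3, -1]] with P⁻¹ = [[1, 2], [3, 5]], and M = P·diag(2, -3)·P⁻¹.
Then M⁹ = P·diag(512, -19683)·P⁻¹ = [[-2560, -39366], [1536, 19683]] · [[1, 2], [3, 5]] = [[-120658, -201950], [60585, 101487]].

[[-120658, -201950], [60585, 101487]]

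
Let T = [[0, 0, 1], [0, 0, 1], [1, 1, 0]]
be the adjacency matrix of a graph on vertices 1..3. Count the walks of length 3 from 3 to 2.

2

The number of length-3 walks from vertex 3 to vertex 2 is entry (3,2) of T³, where T is the adjacency matrix.
T² = [[1, 1, 0], [1, 1, 0], [0, 0, 2]]
T³ = [[0, 0, 2], [0, 0, 2], [2, 2, 0]]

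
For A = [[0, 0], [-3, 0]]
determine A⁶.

A is strictly triangular, hence nilpotent: A² = 0, so A⁶ = 0.

[[0, 0], [0, 0]]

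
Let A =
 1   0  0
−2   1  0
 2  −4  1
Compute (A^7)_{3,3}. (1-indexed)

A = I + N where N = [[0, 0, 0], [−2, 0, 0], [2, −4, 0]] is strictly lower-triangular, so N^3 = 0.
(I + N)^7 = I + 7·N + 21·N^2 = [[1, 0, 0], [−14, 1, 0], [182, −28, 1]].

1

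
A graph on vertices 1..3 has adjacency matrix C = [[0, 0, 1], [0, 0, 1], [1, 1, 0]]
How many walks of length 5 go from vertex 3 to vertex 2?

4

The number of length-5 walks from vertex 3 to vertex 2 is entry (3,2) of C^5, where C is the adjacency matrix.
C^2 = [[1, 1, 0], [1, 1, 0], [0, 0, 2]]
C^3 = [[0, 0, 2], [0, 0, 2], [2, 2, 0]]
C^4 = [[2, 2, 0], [2, 2, 0], [0, 0, 4]]
C^5 = [[0, 0, 4], [0, 0, 4], [4, 4, 0]]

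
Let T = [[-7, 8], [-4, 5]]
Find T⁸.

tr T = -2 and det T = -3, so the characteristic polynomial is λ² − (-2)λ + (-3) with roots -3 and 1.
Eigenvectors give P = [[2, 1], [1, 1]] with P⁻¹ = [[1, -1], [-1, 2]], and T = P·diag(-3, 1)·P⁻¹.
Then T⁸ = P·diag(6561, 1)·P⁻¹ = [[13122, 1], [6561, 1]] · [[1, -1], [-1, 2]] = [[13121, -13120], [6560, -6559]].

[[13121, -13120], [6560, -6559]]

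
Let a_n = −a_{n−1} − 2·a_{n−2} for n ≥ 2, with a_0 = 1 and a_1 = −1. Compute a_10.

With companion matrix Q = [[−1, −2], [1, 0]], [a_n, a_{n−1}]ᵀ = Q·[a_{n−1}, a_{n−2}]ᵀ, so [a_10, a_9]ᵀ = Q⁹·[a_1, a_0]ᵀ.
Q⁹ = [[11, 34], [−17, −6]], giving [a_10, a_9]ᵀ = [[23], [11]].

23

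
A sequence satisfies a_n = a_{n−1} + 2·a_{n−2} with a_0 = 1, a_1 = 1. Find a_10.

683

With companion matrix B = [[1, 2], [1, 0]], [a_n, a_{n−1}]ᵀ = B·[a_{n−1}, a_{n−2}]ᵀ, so [a_10, a_9]ᵀ = B^9·[a_1, a_0]ᵀ.
B^9 = [[341, 342], [171, 170]], giving [a_10, a_9]ᵀ = [[683], [341]].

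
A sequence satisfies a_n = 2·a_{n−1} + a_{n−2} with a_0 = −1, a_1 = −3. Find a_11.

With companion matrix M = [[2, 1], [1, 0]], [a_n, a_{n−1}]ᵀ = M·[a_{n−1}, a_{n−2}]ᵀ, so [a_11, a_10]ᵀ = M¹⁰·[a_1, a_0]ᵀ.
M¹⁰ = [[5741, 2378], [2378, 985]], giving [a_11, a_10]ᵀ = [[−19601], [−8119]].

−19601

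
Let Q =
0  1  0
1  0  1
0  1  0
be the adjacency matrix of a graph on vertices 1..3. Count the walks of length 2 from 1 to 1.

1

The number of length-2 walks from vertex 1 to vertex 1 is entry (1,1) of Q², where Q is the adjacency matrix.
Q² = [[1, 0, 1], [0, 2, 0], [1, 0, 1]]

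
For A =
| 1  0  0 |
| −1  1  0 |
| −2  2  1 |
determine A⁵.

[[1, 0, 0], [−5, 1, 0], [−30, 10, 1]]

A = I + N where N = [[0, 0, 0], [−1, 0, 0], [−2, 2, 0]] is strictly lower-triangular, so N³ = 0.
(I + N)⁵ = I + 5·N + 10·N² = [[1, 0, 0], [−5, 1, 0], [−30, 10, 1]].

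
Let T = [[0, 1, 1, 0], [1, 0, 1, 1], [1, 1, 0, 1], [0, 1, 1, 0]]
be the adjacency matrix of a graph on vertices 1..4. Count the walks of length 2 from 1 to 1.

2

The number of length-2 walks from vertex 1 to vertex 1 is entry (1,1) of T², where T is the adjacency matrix.
T² = [[2, 1, 1, 2], [1, 3, 2, 1], [1, 2, 3, 1], [2, 1, 1, 2]]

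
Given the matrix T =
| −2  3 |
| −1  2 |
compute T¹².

T² = I (check: tr T = 0 and det T = −1), so T¹² = I since 12 is even.

[[1, 0], [0, 1]]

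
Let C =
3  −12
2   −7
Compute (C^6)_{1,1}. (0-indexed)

2185

tr C = −4 and det C = 3, so the characteristic polynomial is λ² − (−4)λ + (3) with roots −3 and −1.
Eigenvectors give P = [[2, −3], [1, −1]] with P⁻¹ = [[−1, 3], [−1, 2]], and C = P·diag(−3, −1)·P⁻¹.
Then C^6 = P·diag(729, 1)·P⁻¹ = [[1458, −3], [729, −1]] · [[−1, 3], [−1, 2]] = [[−1455, 4368], [−728, 2185]].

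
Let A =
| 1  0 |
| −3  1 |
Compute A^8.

A = I + N where N = [[0, 0], [−3, 0]] is strictly lower-triangular, so N^2 = 0.
(I + N)^8 = I + 8·N = [[1, 0], [−24, 1]].

[[1, 0], [−24, 1]]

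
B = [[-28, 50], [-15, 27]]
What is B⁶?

tr B = -1 and det B = -6, so the characteristic polynomial is λ² − (-1)λ + (-6) with roots -3 and 2.
Eigenvectors give P = [[2, -5], [1, -3]] with P⁻¹ = [[3, -5], [1, -2]], and B = P·diag(-3, 2)·P⁻¹.
Then B⁶ = P·diag(729, 64)·P⁻¹ = [[1458, -320], [729, -192]] · [[3, -5], [1, -2]] = [[4054, -6650], [1995, -3261]].

[[4054, -6650], [1995, -3261]]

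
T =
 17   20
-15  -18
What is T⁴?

[[-179, -260], [195, 276]]

tr T = -1 and det T = -6, so the characteristic polynomial is λ² − (-1)λ + (-6) with roots -3 and 2.
Eigenvectors give P = [[-1, 4], [1, -3]] with P⁻¹ = [[3, 4], [1, 1]], and T = P·diag(-3, 2)·P⁻¹.
Then T⁴ = P·diag(81, 16)·P⁻¹ = [[-81, 64], [81, -48]] · [[3, 4], [1, 1]] = [[-179, -260], [195, 276]].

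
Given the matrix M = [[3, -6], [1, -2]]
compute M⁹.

M² = M (a projection; rank 1, trace 1), so M⁹ = M.

[[3, -6], [1, -2]]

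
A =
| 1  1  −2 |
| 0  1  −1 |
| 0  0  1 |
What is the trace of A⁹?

A = I + N where N = [[0, 1, −2], [0, 0, −1], [0, 0, 0]] is strictly upper-triangular, so N³ = 0.
(I + N)⁹ = I + 9·N + 36·N² = [[1, 9, −54], [0, 1, −9], [0, 0, 1]].

3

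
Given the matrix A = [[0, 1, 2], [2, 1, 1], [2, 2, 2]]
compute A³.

A² = [[6, 5, 5], [4, 5, 7], [8, 8, 10]]
A³ = [[20, 21, 27], [24, 23, 27], [36, 36, 44]]

[[20, 21, 27], [24, 23, 27], [36, 36, 44]]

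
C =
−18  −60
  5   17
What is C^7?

tr C = −1 and det C = −6, so the characteristic polynomial is λ² − (−1)λ + (−6) with roots −3 and 2.
Eigenvectors give P = [[4, −3], [−1, 1]] with P⁻¹ = [[1, 3], [1, 4]], and C = P·diag(−3, 2)·P⁻¹.
Then C^7 = P·diag(−2187, 128)·P⁻¹ = [[−8748, −384], [2187, 128]] · [[1, 3], [1, 4]] = [[−9132, −27780], [2315, 7073]].

[[−9132, −27780], [2315, 7073]]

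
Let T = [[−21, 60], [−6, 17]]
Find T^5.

tr T = −4 and det T = 3, so the characteristic polynomial is λ² − (−4)λ + (3) with roots −3 and −1.
Eigenvectors give P = [[−10, 3], [−3, 1]] with P⁻¹ = [[−1, 3], [−3, 10]], and T = P·diag(−3, −1)·P⁻¹.
Then T^5 = P·diag(−243, −1)·P⁻¹ = [[2430, −3], [729, −1]] · [[−1, 3], [−3, 10]] = [[−2421, 7260], [−726, 2177]].

[[−2421, 7260], [−726, 2177]]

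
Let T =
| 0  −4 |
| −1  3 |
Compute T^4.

T^2 = [[4, −12], [−3, 13]]
T^3 = [[12, −52], [−13, 51]]
T^4 = [[52, −204], [−51, 205]]

[[52, −204], [−51, 205]]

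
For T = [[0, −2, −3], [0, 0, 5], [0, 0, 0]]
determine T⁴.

T is strictly triangular, hence nilpotent: T³ = 0, so T⁴ = 0.

[[0, 0, 0], [0, 0, 0], [0, 0, 0]]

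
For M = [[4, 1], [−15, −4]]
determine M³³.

[[4, 1], [−15, −4]]

M² = I (check: tr M = 0 and det M = −1), so M³³ = M since 33 is odd.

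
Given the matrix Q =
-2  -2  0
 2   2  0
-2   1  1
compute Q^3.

Q^2 = [[0, 0, 0], [0, 0, 0], [4, 7, 1]]
Q^3 = [[0, 0, 0], [0, 0, 0], [4, 7, 1]]

[[0, 0, 0], [0, 0, 0], [4, 7, 1]]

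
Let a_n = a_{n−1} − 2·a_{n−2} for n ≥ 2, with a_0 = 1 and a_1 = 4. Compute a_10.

−10

With companion matrix Q = [[1, −2], [1, 0]], [a_n, a_{n−1}]ᵀ = Q·[a_{n−1}, a_{n−2}]ᵀ, so [a_10, a_9]ᵀ = Q^9·[a_1, a_0]ᵀ.
Q^9 = [[−11, 34], [−17, 6]], giving [a_10, a_9]ᵀ = [[−10], [−62]].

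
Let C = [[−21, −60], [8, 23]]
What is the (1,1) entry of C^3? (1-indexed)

−141

tr C = 2 and det C = −3, so the characteristic polynomial is λ² − (2)λ + (−3) with roots 3 and −1.
Eigenvectors give P = [[−5, −3], [2, 1]] with P⁻¹ = [[1, 3], [−2, −5]], and C = P·diag(3, −1)·P⁻¹.
Then C^3 = P·diag(27, −1)·P⁻¹ = [[−135, 3], [54, −1]] · [[1, 3], [−2, −5]] = [[−141, −420], [56, 167]].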